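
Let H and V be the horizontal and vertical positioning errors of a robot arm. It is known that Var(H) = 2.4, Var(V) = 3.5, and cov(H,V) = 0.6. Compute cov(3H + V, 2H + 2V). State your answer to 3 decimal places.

26.200

cov(3H + V, 2H + 2V) = (3)(2)Var(H) + (1)(2)Var(V) + [(3)(2) + (1)(2)]cov(H,V)
= 6·2.4 + 2·3.5 + 8·0.6 = 26.2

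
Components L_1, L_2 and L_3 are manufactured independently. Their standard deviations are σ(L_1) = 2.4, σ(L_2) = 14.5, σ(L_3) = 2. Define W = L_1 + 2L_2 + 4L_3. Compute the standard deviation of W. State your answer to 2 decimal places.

V(L_1) = 5.76, V(L_2) = 210.25, V(L_3) = 4
By independence, V(W) = (1)²V(L_1) + (2)²V(L_2) + (4)²V(L_3)
= (1)²·5.76 + (2)²·210.25 + (4)²·4 = 910.76
σ(W) = √910.76 ≈ 30.18

30.18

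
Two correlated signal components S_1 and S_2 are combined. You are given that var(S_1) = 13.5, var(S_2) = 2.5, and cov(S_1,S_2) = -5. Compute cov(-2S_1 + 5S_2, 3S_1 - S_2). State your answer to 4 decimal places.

-178.5000

cov(-2S_1 + 5S_2, 3S_1 - S_2) = (-2)(3)var(S_1) + (5)(-1)var(S_2) + [(-2)(-1) + (5)(3)]cov(S_1,S_2)
= -6·13.5 + -5·2.5 + 17·-5 = -178.5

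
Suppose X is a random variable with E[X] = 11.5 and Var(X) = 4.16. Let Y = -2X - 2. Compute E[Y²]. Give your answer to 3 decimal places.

E[-2X - 2] = -2·11.5 − 2 = -25
Var(-2X - 2) = (-2)²·4.16 = 16.64
E[Y²] = Var(Y) + (E[Y])² = 16.64 + (-25)² = 641.64

641.640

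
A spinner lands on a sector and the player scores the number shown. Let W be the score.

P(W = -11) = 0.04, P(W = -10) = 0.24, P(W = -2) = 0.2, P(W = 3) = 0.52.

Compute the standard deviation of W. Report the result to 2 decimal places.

E[W] = (-11)(0.04) + (-10)(0.24) + (-2)(0.2) + (3)(0.52) = -1.68
E[W²] = (-11)²(0.04) + (-10)²(0.24) + (-2)²(0.2) + (3)²(0.52) = 34.32
Var(W) = E[W²] − (E[W])² = 34.32 − (-1.68)² = 31.4976
σ(W) = √31.4976 ≈ 5.61

5.61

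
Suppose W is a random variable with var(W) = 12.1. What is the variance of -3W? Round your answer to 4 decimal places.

var(-3W) = (-3)²·var(W) = 9·12.1 = 108.9

108.9000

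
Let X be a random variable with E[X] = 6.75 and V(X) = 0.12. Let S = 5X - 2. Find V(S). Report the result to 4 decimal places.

V(5X - 2) = (5)²·V(X) = 25·0.12 = 3

3.0000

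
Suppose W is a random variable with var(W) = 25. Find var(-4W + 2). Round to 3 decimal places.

var(-4W + 2) = (-4)²·var(W) = 16·25 = 400

400.000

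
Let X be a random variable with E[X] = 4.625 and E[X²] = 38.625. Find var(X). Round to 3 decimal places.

var(X) = 38.625 − (4.625)² = 17.234375

17.234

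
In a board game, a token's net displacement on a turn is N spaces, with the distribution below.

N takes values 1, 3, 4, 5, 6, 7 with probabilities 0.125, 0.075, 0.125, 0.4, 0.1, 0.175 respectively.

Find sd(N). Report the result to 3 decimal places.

E[N] = (1)(0.125) + (3)(0.075) + (4)(0.125) + (5)(0.4) + (6)(0.1) + (7)(0.175) = 4.675
E[N²] = (1)²(0.125) + (3)²(0.075) + (4)²(0.125) + (5)²(0.4) + (6)²(0.1) + (7)²(0.175) = 24.975
Var(N) = E[N²] − (E[N])² = 24.975 − (4.675)² = 3.119375
sd(N) = √3.119375 ≈ 1.766

1.766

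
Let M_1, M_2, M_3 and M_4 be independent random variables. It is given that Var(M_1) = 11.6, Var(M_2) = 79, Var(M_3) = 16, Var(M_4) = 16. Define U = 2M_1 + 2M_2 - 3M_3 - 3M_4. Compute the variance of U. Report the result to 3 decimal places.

By independence, Var(U) = (2)²Var(M_1) + (2)²Var(M_2) + (-3)²Var(M_3) + (-3)²Var(M_4)
= (2)²·11.6 + (2)²·79 + (-3)²·16 + (-3)²·16 = 650.4

650.400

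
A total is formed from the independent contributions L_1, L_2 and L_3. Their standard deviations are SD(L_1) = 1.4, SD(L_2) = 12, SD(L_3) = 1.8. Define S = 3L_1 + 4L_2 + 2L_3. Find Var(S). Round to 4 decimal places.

Var(L_1) = 1.96, Var(L_2) = 144, Var(L_3) = 3.24
By independence, Var(S) = (3)²Var(L_1) + (4)²Var(L_2) + (2)²Var(L_3)
= (3)²·1.96 + (4)²·144 + (2)²·3.24 = 2334.6

2334.6000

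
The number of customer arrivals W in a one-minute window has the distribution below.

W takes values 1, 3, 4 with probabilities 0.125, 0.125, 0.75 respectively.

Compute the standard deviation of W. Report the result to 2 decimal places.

1.00

E[W] = (1)(0.125) + (3)(0.125) + (4)(0.75) = 3.5
E[W²] = (1)²(0.125) + (3)²(0.125) + (4)²(0.75) = 13.25
var(W) = E[W²] − (E[W])² = 13.25 − (3.5)² = 1
σ(W) = √1 ≈ 1.00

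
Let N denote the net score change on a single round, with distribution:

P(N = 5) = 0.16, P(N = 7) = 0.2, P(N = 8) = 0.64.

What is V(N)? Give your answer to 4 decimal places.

E[N] = (5)(0.16) + (7)(0.2) + (8)(0.64) = 7.32
E[N²] = (5)²(0.16) + (7)²(0.2) + (8)²(0.64) = 54.76
V(N) = E[N²] − (E[N])² = 54.76 − (7.32)² = 1.1776

1.1776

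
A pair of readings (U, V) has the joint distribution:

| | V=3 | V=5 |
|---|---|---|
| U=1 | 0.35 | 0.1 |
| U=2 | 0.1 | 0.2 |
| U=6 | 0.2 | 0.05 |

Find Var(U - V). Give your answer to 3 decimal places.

E[U] = 2.55,  E[V] = 3.7,  E[UV] = 9.25
Var(U) = 10.65 − (2.55)² = 4.1475;  Var(V) = 14.6 − (3.7)² = 0.91
cov(U,V) = 9.25 − (2.55)(3.7) = -0.185
Var(U - V) = (1)²·4.1475 + (-1)²·0.91 + 2·(1)·(-1)·-0.185 = 5.4275

5.428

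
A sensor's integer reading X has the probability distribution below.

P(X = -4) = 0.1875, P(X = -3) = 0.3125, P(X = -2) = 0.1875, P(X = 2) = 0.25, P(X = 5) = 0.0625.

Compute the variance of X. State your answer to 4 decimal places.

7.5625

E[X] = (-4)(0.1875) + (-3)(0.3125) + (-2)(0.1875) + (2)(0.25) + (5)(0.0625) = -1.25
E[X²] = (-4)²(0.1875) + (-3)²(0.3125) + (-2)²(0.1875) + (2)²(0.25) + (5)²(0.0625) = 9.125
var(X) = E[X²] − (E[X])² = 9.125 − (-1.25)² = 7.5625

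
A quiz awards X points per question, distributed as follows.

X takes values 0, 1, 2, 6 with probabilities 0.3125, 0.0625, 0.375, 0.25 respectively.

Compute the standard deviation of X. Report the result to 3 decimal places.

E[X] = (0)(0.3125) + (1)(0.0625) + (2)(0.375) + (6)(0.25) = 2.3125
E[X²] = (0)²(0.3125) + (1)²(0.0625) + (2)²(0.375) + (6)²(0.25) = 10.5625
Var(X) = E[X²] − (E[X])² = 10.5625 − (2.3125)² = 5.21484375
SD(X) = √5.21484375 ≈ 2.284

2.284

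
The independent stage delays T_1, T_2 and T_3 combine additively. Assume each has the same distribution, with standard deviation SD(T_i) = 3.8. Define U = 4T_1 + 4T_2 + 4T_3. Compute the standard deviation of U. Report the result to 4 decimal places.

26.3272

Var(T_i) = (3.8)² = 14.44
By independence, Var(U) = (4)²Var(T_1) + (4)²Var(T_2) + (4)²Var(T_3)
= (4)²·14.44 + (4)²·14.44 + (4)²·14.44 = 693.12
SD(U) = √693.12 ≈ 26.3272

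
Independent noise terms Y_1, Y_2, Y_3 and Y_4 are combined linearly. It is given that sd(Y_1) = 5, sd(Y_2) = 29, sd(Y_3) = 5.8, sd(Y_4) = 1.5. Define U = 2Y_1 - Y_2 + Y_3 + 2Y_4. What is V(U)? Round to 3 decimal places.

V(Y_1) = 25, V(Y_2) = 841, V(Y_3) = 33.64, V(Y_4) = 2.25
By independence, V(U) = (2)²V(Y_1) + (-1)²V(Y_2) + (1)²V(Y_3) + (2)²V(Y_4)
= (2)²·25 + (-1)²·841 + (1)²·33.64 + (2)²·2.25 = 983.64

983.640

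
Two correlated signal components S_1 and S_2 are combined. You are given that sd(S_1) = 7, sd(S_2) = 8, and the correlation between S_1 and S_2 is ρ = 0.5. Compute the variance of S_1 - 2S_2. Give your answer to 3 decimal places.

193.000

Var(S_1) = (7)² = 49;  Var(S_2) = (8)² = 64
cov(S_1,S_2) = ρ·sd(S_1)·sd(S_2) = 0.5·7·8 = 28
Var(S_1 - 2S_2) = (1)²·Var(S_1) + (-2)²·Var(S_2) + 2·(1)·(-2)·cov(S_1,S_2)
= 1·49 + 4·64 + -4·28 = 193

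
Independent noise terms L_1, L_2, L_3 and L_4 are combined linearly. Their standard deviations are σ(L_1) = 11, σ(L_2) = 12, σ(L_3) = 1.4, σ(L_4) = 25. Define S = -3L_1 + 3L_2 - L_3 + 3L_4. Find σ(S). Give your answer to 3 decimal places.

V(L_1) = 121, V(L_2) = 144, V(L_3) = 1.96, V(L_4) = 625
By independence, V(S) = (-3)²V(L_1) + (3)²V(L_2) + (-1)²V(L_3) + (3)²V(L_4)
= (-3)²·121 + (3)²·144 + (-1)²·1.96 + (3)²·625 = 8011.96
σ(S) = √8011.96 ≈ 89.510

89.510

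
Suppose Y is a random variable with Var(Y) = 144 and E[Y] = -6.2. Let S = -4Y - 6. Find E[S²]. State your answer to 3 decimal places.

2657.440

E[-4Y - 6] = -4·-6.2 − 6 = 18.8
Var(-4Y - 6) = (-4)²·144 = 2304
E[S²] = Var(S) + (E[S])² = 2304 + (18.8)² = 2657.44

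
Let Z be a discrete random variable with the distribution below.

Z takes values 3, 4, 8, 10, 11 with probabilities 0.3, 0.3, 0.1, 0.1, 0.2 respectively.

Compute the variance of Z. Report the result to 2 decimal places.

E[Z] = (3)(0.3) + (4)(0.3) + (8)(0.1) + (10)(0.1) + (11)(0.2) = 6.1
E[Z²] = (3)²(0.3) + (4)²(0.3) + (8)²(0.1) + (10)²(0.1) + (11)²(0.2) = 48.1
V(Z) = E[Z²] − (E[Z])² = 48.1 − (6.1)² = 10.89

10.89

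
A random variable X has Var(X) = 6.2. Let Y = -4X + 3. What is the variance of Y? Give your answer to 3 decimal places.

Var(-4X + 3) = (-4)²·Var(X) = 16·6.2 = 99.2

99.200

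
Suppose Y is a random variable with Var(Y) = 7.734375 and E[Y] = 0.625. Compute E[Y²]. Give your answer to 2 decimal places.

8.13

E[Y²] = Var(Y) + (E[Y])² = 7.734375 + (0.625)² = 8.125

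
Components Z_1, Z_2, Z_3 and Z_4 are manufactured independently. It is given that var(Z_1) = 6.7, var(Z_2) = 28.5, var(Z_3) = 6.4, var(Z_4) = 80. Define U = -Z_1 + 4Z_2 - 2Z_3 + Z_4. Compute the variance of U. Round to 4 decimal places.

568.3000

By independence, var(U) = (-1)²var(Z_1) + (4)²var(Z_2) + (-2)²var(Z_3) + (1)²var(Z_4)
= (-1)²·6.7 + (4)²·28.5 + (-2)²·6.4 + (1)²·80 = 568.3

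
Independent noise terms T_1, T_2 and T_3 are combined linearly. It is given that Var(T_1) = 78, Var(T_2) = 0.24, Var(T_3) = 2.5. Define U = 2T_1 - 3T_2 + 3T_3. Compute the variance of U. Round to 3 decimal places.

336.660

By independence, Var(U) = (2)²Var(T_1) + (-3)²Var(T_2) + (3)²Var(T_3)
= (2)²·78 + (-3)²·0.24 + (3)²·2.5 = 336.66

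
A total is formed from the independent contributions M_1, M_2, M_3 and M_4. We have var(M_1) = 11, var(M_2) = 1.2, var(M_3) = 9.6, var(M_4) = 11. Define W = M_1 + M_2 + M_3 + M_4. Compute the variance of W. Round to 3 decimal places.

32.800

By independence, var(W) = (1)²var(M_1) + (1)²var(M_2) + (1)²var(M_3) + (1)²var(M_4)
= (1)²·11 + (1)²·1.2 + (1)²·9.6 + (1)²·11 = 32.8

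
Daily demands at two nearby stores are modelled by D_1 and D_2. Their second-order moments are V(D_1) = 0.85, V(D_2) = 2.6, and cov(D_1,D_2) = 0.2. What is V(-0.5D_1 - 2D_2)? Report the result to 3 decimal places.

11.013

V(-0.5D_1 - 2D_2) = (-0.5)²·V(D_1) + (-2)²·V(D_2) + 2·(-0.5)·(-2)·cov(D_1,D_2)
= 0.25·0.85 + 4·2.6 + 2·0.2 = 11.0125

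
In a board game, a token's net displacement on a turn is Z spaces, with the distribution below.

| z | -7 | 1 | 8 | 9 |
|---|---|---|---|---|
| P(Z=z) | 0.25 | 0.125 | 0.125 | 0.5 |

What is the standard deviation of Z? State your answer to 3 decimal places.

6.772

E[Z] = (-7)(0.25) + (1)(0.125) + (8)(0.125) + (9)(0.5) = 3.875
E[Z²] = (-7)²(0.25) + (1)²(0.125) + (8)²(0.125) + (9)²(0.5) = 60.875
Var(Z) = E[Z²] − (E[Z])² = 60.875 − (3.875)² = 45.859375
SD(Z) = √45.859375 ≈ 6.772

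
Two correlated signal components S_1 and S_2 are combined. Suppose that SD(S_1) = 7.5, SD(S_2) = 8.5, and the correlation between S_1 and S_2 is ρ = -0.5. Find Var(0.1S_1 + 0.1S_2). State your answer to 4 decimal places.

0.6475

Var(S_1) = (7.5)² = 56.25;  Var(S_2) = (8.5)² = 72.25
cov(S_1,S_2) = ρ·SD(S_1)·SD(S_2) = -0.5·7.5·8.5 = -31.875
Var(0.1S_1 + 0.1S_2) = (0.1)²·Var(S_1) + (0.1)²·Var(S_2) + 2·(0.1)·(0.1)·cov(S_1,S_2)
= 0.01·56.25 + 0.01·72.25 + 0.02·-31.875 = 0.6475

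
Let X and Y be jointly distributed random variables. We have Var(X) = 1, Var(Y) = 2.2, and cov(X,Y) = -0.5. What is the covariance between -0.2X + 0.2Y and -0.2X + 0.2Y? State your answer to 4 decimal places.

0.1680

cov(-0.2X + 0.2Y, -0.2X + 0.2Y) = (-0.2)(-0.2)Var(X) + (0.2)(0.2)Var(Y) + [(-0.2)(0.2) + (0.2)(-0.2)]cov(X,Y)
= 0.04·1 + 0.04·2.2 + -0.08·-0.5 = 0.168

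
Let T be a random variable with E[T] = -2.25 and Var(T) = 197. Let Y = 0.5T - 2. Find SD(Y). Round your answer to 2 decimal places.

7.02

Var(0.5T - 2) = (0.5)²·197 = 49.25
SD(Y) = √49.25 ≈ 7.02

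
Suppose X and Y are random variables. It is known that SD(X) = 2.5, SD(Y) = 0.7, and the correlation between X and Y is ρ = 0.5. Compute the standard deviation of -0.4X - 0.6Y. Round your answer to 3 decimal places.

Var(X) = (2.5)² = 6.25;  Var(Y) = (0.7)² = 0.49
Cov(X,Y) = ρ·SD(X)·SD(Y) = 0.5·2.5·0.7 = 0.875
Var(-0.4X - 0.6Y) = (-0.4)²·Var(X) + (-0.6)²·Var(Y) + 2·(-0.4)·(-0.6)·Cov(X,Y)
= 0.16·6.25 + 0.36·0.49 + 0.48·0.875 = 1.5964
SD(-0.4X - 0.6Y) = √1.5964 ≈ 1.263

1.263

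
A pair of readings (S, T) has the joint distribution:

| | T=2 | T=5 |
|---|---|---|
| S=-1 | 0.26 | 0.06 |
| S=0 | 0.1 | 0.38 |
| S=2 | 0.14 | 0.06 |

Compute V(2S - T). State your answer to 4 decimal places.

6.4644

E[S] = 0.08,  E[T] = 3.5,  E[ST] = 0.34
V(S) = 1.12 − (0.08)² = 1.1136;  V(T) = 14.5 − (3.5)² = 2.25
Cov(S,T) = 0.34 − (0.08)(3.5) = 0.06
V(2S - T) = (2)²·1.1136 + (-1)²·2.25 + 2·(2)·(-1)·0.06 = 6.4644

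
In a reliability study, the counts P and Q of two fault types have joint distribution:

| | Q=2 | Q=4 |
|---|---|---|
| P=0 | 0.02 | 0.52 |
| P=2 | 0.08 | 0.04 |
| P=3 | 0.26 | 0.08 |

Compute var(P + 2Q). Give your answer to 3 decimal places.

E[P] = 1.26,  E[Q] = 3.28,  E[PQ] = 3.16
var(P) = 3.54 − (1.26)² = 1.9524;  var(Q) = 11.68 − (3.28)² = 0.9216
Cov(P,Q) = 3.16 − (1.26)(3.28) = -0.9728
var(P + 2Q) = (1)²·1.9524 + (2)²·0.9216 + 2·(1)·(2)·-0.9728 = 1.7476

1.748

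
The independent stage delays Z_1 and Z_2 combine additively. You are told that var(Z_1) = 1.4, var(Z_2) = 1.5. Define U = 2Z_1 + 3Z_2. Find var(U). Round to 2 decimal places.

By independence, var(U) = (2)²var(Z_1) + (3)²var(Z_2)
= (2)²·1.4 + (3)²·1.5 = 19.1

19.10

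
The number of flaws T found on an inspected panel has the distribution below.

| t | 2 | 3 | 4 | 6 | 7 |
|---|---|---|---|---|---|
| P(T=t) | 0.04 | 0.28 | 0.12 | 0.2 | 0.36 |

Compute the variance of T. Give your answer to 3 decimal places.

E[T] = (2)(0.04) + (3)(0.28) + (4)(0.12) + (6)(0.2) + (7)(0.36) = 5.12
E[T²] = (2)²(0.04) + (3)²(0.28) + (4)²(0.12) + (6)²(0.2) + (7)²(0.36) = 29.44
V(T) = E[T²] − (E[T])² = 29.44 − (5.12)² = 3.2256

3.226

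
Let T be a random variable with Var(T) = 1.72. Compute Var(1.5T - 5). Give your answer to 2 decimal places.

Var(1.5T - 5) = (1.5)²·Var(T) = 2.25·1.72 = 3.87

3.87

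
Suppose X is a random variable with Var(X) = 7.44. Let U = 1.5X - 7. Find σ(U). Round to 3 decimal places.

4.091

Var(1.5X - 7) = (1.5)²·7.44 = 16.74
σ(U) = √16.74 ≈ 4.091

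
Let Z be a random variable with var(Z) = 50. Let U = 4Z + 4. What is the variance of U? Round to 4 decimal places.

800.0000

var(4Z + 4) = (4)²·var(Z) = 16·50 = 800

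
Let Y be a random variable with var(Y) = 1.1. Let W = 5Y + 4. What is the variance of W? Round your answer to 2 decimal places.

27.50

var(5Y + 4) = (5)²·var(Y) = 25·1.1 = 27.5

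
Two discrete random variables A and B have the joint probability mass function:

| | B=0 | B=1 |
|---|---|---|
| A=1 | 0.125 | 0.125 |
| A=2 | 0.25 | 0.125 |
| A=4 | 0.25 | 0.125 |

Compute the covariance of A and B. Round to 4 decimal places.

-0.0625

E[A] = 2.5,  E[B] = 0.375
E[AB] = 0.875
Cov(A,B) = E[AB] − E[A]E[B] = 0.875 − (2.5)(0.375) = -0.0625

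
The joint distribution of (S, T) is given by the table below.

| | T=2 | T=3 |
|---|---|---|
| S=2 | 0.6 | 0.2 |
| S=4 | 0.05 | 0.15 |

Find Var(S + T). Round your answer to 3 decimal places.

1.188

E[S] = 2.4,  E[T] = 2.35,  E[ST] = 5.8
Var(S) = 6.4 − (2.4)² = 0.64;  Var(T) = 5.75 − (2.35)² = 0.2275
Cov(S,T) = 5.8 − (2.4)(2.35) = 0.16
Var(S + T) = (1)²·0.64 + (1)²·0.2275 + 2·(1)·(1)·0.16 = 1.1875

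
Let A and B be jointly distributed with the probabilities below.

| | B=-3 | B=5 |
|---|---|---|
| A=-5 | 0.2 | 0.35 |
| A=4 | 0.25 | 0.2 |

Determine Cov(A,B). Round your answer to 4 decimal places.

E[A] = -0.95,  E[B] = 1.4
E[AB] = -4.75
Cov(A,B) = E[AB] − E[A]E[B] = -4.75 − (-0.95)(1.4) = -3.42

-3.4200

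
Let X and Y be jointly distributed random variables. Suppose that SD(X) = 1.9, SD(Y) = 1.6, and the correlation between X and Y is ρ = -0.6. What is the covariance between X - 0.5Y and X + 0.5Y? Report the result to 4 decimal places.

2.9700

var(X) = (1.9)² = 3.61;  var(Y) = (1.6)² = 2.56
Cov(X,Y) = ρ·SD(X)·SD(Y) = -0.6·1.9·1.6 = -1.824
Cov(X - 0.5Y, X + 0.5Y) = (1)(1)var(X) + (-0.5)(0.5)var(Y) + [(1)(0.5) + (-0.5)(1)]Cov(X,Y)
= 1·3.61 + -0.25·2.56 + 0·-1.824 = 2.97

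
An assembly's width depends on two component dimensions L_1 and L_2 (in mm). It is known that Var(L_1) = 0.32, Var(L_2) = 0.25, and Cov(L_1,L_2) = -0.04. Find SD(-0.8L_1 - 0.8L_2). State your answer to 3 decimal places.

Var(-0.8L_1 - 0.8L_2) = (-0.8)²·Var(L_1) + (-0.8)²·Var(L_2) + 2·(-0.8)·(-0.8)·Cov(L_1,L_2)
= 0.64·0.32 + 0.64·0.25 + 1.28·-0.04 = 0.3136
SD(-0.8L_1 - 0.8L_2) = √0.3136 ≈ 0.560

0.560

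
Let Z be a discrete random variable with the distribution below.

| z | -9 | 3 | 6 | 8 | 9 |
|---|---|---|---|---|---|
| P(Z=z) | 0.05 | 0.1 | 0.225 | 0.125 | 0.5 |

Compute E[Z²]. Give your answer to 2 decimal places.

61.55

E[Z²] = (-9)²(0.05) + (3)²(0.1) + (6)²(0.225) + (8)²(0.125) + (9)²(0.5) = 61.55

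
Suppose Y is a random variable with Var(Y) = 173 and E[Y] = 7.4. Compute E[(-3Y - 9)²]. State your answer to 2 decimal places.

E[-3Y - 9] = -3·7.4 − 9 = -31.2
Var(-3Y - 9) = (-3)²·173 = 1557
E[(-3Y - 9)²] = Var((-3Y - 9)) + (E[(-3Y - 9)])² = 1557 + (-31.2)² = 2530.44

2530.44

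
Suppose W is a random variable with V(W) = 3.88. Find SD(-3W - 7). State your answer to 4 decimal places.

V(-3W - 7) = (-3)²·3.88 = 34.92
SD(-3W - 7) = √34.92 ≈ 5.9093

5.9093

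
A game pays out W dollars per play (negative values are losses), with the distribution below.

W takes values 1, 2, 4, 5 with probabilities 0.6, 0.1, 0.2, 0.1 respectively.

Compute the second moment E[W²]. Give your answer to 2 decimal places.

6.70

E[W²] = (1)²(0.6) + (2)²(0.1) + (4)²(0.2) + (5)²(0.1) = 6.7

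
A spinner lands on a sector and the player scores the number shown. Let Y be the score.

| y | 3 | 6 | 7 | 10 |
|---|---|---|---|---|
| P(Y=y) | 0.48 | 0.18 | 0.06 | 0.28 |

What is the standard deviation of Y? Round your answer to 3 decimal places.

E[Y] = (3)(0.48) + (6)(0.18) + (7)(0.06) + (10)(0.28) = 5.74
E[Y²] = (3)²(0.48) + (6)²(0.18) + (7)²(0.06) + (10)²(0.28) = 41.74
Var(Y) = E[Y²] − (E[Y])² = 41.74 − (5.74)² = 8.7924
SD(Y) = √8.7924 ≈ 2.965

2.965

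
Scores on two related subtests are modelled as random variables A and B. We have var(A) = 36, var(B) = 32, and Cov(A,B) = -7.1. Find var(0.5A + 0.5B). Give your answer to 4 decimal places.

13.4500

var(0.5A + 0.5B) = (0.5)²·var(A) + (0.5)²·var(B) + 2·(0.5)·(0.5)·Cov(A,B)
= 0.25·36 + 0.25·32 + 0.5·-7.1 = 13.45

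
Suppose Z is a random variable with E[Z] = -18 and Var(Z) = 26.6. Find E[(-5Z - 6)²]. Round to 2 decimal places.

7721.00

E[-5Z - 6] = -5·-18 − 6 = 84
Var(-5Z - 6) = (-5)²·26.6 = 665
E[(-5Z - 6)²] = Var((-5Z - 6)) + (E[(-5Z - 6)])² = 665 + (84)² = 7721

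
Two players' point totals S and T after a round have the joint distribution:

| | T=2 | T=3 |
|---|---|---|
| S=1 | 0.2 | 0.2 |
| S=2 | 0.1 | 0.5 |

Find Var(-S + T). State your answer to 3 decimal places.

E[S] = 1.6,  E[T] = 2.7,  E[ST] = 4.4
Var(S) = 2.8 − (1.6)² = 0.24;  Var(T) = 7.5 − (2.7)² = 0.21
Cov(S,T) = 4.4 − (1.6)(2.7) = 0.08
Var(-S + T) = (-1)²·0.24 + (1)²·0.21 + 2·(-1)·(1)·0.08 = 0.29

0.290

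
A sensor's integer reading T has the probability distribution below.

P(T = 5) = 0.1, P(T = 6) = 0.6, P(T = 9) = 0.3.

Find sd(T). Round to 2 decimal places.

E[T] = (5)(0.1) + (6)(0.6) + (9)(0.3) = 6.8
E[T²] = (5)²(0.1) + (6)²(0.6) + (9)²(0.3) = 48.4
Var(T) = E[T²] − (E[T])² = 48.4 − (6.8)² = 2.16
sd(T) = √2.16 ≈ 1.47

1.47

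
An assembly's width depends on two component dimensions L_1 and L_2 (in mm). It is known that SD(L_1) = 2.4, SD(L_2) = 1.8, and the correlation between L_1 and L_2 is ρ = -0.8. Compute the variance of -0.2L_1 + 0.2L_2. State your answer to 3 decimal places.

V(L_1) = (2.4)² = 5.76;  V(L_2) = (1.8)² = 3.24
cov(L_1,L_2) = ρ·SD(L_1)·SD(L_2) = -0.8·2.4·1.8 = -3.456
V(-0.2L_1 + 0.2L_2) = (-0.2)²·V(L_1) + (0.2)²·V(L_2) + 2·(-0.2)·(0.2)·cov(L_1,L_2)
= 0.04·5.76 + 0.04·3.24 + -0.08·-3.456 = 0.63648

0.636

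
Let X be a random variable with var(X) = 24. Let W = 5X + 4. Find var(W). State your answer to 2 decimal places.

600.00

var(5X + 4) = (5)²·var(X) = 25·24 = 600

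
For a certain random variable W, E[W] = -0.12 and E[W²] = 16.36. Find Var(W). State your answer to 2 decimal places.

Var(W) = 16.36 − (-0.12)² = 16.3456

16.35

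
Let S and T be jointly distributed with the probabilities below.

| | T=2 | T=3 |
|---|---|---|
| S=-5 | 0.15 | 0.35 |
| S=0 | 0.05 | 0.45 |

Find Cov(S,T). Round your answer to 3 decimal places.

0.250

E[S] = -2.5,  E[T] = 2.8
E[ST] = -6.75
Cov(S,T) = E[ST] − E[S]E[T] = -6.75 − (-2.5)(2.8) = 0.25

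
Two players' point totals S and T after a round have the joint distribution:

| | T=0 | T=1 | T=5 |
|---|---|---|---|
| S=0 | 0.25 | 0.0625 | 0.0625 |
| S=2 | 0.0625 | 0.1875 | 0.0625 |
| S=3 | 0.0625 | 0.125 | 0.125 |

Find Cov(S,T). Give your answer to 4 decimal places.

E[S] = 1.5625,  E[T] = 1.625
E[ST] = 3.25
Cov(S,T) = E[ST] − E[S]E[T] = 3.25 − (1.5625)(1.625) = 0.7109375

0.7109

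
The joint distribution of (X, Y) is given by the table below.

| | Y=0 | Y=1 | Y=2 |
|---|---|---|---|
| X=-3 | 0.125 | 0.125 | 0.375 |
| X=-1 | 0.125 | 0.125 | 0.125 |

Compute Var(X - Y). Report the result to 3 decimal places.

2.000

E[X] = -2.25,  E[Y] = 1.25,  E[XY] = -3
Var(X) = 6 − (-2.25)² = 0.9375;  Var(Y) = 2.25 − (1.25)² = 0.6875
cov(X,Y) = -3 − (-2.25)(1.25) = -0.1875
Var(X - Y) = (1)²·0.9375 + (-1)²·0.6875 + 2·(1)·(-1)·-0.1875 = 2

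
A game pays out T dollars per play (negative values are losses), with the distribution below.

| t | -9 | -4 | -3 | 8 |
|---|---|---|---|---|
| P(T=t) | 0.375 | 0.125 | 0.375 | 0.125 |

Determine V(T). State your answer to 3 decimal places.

27.750

E[T] = (-9)(0.375) + (-4)(0.125) + (-3)(0.375) + (8)(0.125) = -4
E[T²] = (-9)²(0.375) + (-4)²(0.125) + (-3)²(0.375) + (8)²(0.125) = 43.75
V(T) = E[T²] − (E[T])² = 43.75 − (-4)² = 27.75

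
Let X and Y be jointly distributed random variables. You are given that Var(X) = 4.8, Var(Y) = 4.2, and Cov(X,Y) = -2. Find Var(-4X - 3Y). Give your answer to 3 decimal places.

66.600

Var(-4X - 3Y) = (-4)²·Var(X) + (-3)²·Var(Y) + 2·(-4)·(-3)·Cov(X,Y)
= 16·4.8 + 9·4.2 + 24·-2 = 66.6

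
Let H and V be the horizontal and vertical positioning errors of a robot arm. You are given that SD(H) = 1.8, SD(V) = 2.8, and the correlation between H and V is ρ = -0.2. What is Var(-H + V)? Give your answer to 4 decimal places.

13.0960

Var(H) = (1.8)² = 3.24;  Var(V) = (2.8)² = 7.84
Cov(H,V) = ρ·SD(H)·SD(V) = -0.2·1.8·2.8 = -1.008
Var(-H + V) = (-1)²·Var(H) + (1)²·Var(V) + 2·(-1)·(1)·Cov(H,V)
= 1·3.24 + 1·7.84 + -2·-1.008 = 13.096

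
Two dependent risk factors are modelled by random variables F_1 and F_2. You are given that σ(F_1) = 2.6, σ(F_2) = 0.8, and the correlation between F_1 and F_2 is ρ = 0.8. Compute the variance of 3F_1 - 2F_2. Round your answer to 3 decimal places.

43.432

Var(F_1) = (2.6)² = 6.76;  Var(F_2) = (0.8)² = 0.64
Cov(F_1,F_2) = ρ·σ(F_1)·σ(F_2) = 0.8·2.6·0.8 = 1.664
Var(3F_1 - 2F_2) = (3)²·Var(F_1) + (-2)²·Var(F_2) + 2·(3)·(-2)·Cov(F_1,F_2)
= 9·6.76 + 4·0.64 + -12·1.664 = 43.432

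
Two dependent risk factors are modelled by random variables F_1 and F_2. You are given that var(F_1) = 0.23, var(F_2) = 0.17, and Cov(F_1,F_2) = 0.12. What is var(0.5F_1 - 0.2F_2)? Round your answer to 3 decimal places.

0.040

var(0.5F_1 - 0.2F_2) = (0.5)²·var(F_1) + (-0.2)²·var(F_2) + 2·(0.5)·(-0.2)·Cov(F_1,F_2)
= 0.25·0.23 + 0.04·0.17 + -0.2·0.12 = 0.0403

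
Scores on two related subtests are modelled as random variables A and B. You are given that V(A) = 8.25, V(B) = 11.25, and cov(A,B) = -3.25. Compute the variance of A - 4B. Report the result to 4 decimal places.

214.2500

V(A - 4B) = (1)²·V(A) + (-4)²·V(B) + 2·(1)·(-4)·cov(A,B)
= 1·8.25 + 16·11.25 + -8·-3.25 = 214.25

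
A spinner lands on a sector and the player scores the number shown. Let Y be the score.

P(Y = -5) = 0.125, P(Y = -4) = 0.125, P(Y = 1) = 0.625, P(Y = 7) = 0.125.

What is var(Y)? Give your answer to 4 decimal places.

11.7344

E[Y] = (-5)(0.125) + (-4)(0.125) + (1)(0.625) + (7)(0.125) = 0.375
E[Y²] = (-5)²(0.125) + (-4)²(0.125) + (1)²(0.625) + (7)²(0.125) = 11.875
var(Y) = E[Y²] − (E[Y])² = 11.875 − (0.375)² = 11.734375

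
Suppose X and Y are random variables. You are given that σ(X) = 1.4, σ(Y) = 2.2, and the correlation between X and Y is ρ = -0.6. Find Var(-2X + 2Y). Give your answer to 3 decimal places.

Var(X) = (1.4)² = 1.96;  Var(Y) = (2.2)² = 4.84
Cov(X,Y) = ρ·σ(X)·σ(Y) = -0.6·1.4·2.2 = -1.848
Var(-2X + 2Y) = (-2)²·Var(X) + (2)²·Var(Y) + 2·(-2)·(2)·Cov(X,Y)
= 4·1.96 + 4·4.84 + -8·-1.848 = 41.984

41.984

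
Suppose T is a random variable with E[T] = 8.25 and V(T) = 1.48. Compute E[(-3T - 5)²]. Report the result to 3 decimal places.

898.383

E[-3T - 5] = -3·8.25 − 5 = -29.75
V(-3T - 5) = (-3)²·1.48 = 13.32
E[(-3T - 5)²] = V((-3T - 5)) + (E[(-3T - 5)])² = 13.32 + (-29.75)² = 898.3825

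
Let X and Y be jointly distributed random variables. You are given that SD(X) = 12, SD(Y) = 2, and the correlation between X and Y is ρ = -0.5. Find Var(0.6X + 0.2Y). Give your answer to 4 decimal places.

49.1200

Var(X) = (12)² = 144;  Var(Y) = (2)² = 4
Cov(X,Y) = ρ·SD(X)·SD(Y) = -0.5·12·2 = -12
Var(0.6X + 0.2Y) = (0.6)²·Var(X) + (0.2)²·Var(Y) + 2·(0.6)·(0.2)·Cov(X,Y)
= 0.36·144 + 0.04·4 + 0.24·-12 = 49.12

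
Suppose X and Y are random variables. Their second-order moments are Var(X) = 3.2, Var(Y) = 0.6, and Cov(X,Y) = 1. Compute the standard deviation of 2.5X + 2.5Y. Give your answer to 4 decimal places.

6.0208

Var(2.5X + 2.5Y) = (2.5)²·Var(X) + (2.5)²·Var(Y) + 2·(2.5)·(2.5)·Cov(X,Y)
= 6.25·3.2 + 6.25·0.6 + 12.5·1 = 36.25
SD(2.5X + 2.5Y) = √36.25 ≈ 6.0208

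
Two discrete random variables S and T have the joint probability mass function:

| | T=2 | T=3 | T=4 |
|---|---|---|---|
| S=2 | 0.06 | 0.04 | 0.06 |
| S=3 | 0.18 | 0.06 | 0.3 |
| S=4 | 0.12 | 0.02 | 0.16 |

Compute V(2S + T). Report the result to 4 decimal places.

2.6864

E[S] = 3.14,  E[T] = 3.16,  E[ST] = 9.94
V(S) = 10.3 − (3.14)² = 0.4404;  V(T) = 10.84 − (3.16)² = 0.8544
Cov(S,T) = 9.94 − (3.14)(3.16) = 0.0176
V(2S + T) = (2)²·0.4404 + (1)²·0.8544 + 2·(2)·(1)·0.0176 = 2.6864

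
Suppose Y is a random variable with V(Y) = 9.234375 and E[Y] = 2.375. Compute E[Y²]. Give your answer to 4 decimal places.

14.8750

E[Y²] = V(Y) + (E[Y])² = 9.234375 + (2.375)² = 14.875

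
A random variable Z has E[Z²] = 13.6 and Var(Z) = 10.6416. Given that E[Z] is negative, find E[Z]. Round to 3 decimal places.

-1.720

(E[Z])² = E[Z²] − Var(Z) = 13.6 − 10.6416 = 2.9584
E[Z] = −√2.9584 = -1.72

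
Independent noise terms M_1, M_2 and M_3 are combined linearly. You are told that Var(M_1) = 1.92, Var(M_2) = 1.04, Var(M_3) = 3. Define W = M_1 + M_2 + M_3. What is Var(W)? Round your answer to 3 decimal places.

5.960

By independence, Var(W) = (1)²Var(M_1) + (1)²Var(M_2) + (1)²Var(M_3)
= (1)²·1.92 + (1)²·1.04 + (1)²·3 = 5.96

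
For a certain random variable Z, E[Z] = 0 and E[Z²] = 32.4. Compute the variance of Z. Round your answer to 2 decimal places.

V(Z) = 32.4 − (0)² = 32.4

32.40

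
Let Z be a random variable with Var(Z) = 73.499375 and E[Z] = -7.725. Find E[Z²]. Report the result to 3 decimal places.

133.175

E[Z²] = Var(Z) + (E[Z])² = 73.499375 + (-7.725)² = 133.175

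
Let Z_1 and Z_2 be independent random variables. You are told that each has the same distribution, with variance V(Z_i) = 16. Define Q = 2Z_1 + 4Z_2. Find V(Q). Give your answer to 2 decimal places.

By independence, V(Q) = (2)²V(Z_1) + (4)²V(Z_2)
= (2)²·16 + (4)²·16 = 320

320.00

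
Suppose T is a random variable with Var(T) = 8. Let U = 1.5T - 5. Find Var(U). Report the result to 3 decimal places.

Var(1.5T - 5) = (1.5)²·Var(T) = 2.25·8 = 18

18.000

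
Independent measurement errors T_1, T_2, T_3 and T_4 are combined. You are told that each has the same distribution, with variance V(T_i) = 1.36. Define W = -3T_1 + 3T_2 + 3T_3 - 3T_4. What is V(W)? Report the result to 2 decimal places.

48.96

By independence, V(W) = (-3)²V(T_1) + (3)²V(T_2) + (3)²V(T_3) + (-3)²V(T_4)
= (-3)²·1.36 + (3)²·1.36 + (3)²·1.36 + (-3)²·1.36 = 48.96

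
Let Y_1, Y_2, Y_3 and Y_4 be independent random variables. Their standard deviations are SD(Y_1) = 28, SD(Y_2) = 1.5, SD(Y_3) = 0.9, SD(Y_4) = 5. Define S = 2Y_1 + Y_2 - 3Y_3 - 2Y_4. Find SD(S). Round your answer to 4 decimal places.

Var(Y_1) = 784, Var(Y_2) = 2.25, Var(Y_3) = 0.81, Var(Y_4) = 25
By independence, Var(S) = (2)²Var(Y_1) + (1)²Var(Y_2) + (-3)²Var(Y_3) + (-2)²Var(Y_4)
= (2)²·784 + (1)²·2.25 + (-3)²·0.81 + (-2)²·25 = 3245.54
SD(S) = √3245.54 ≈ 56.9696

56.9696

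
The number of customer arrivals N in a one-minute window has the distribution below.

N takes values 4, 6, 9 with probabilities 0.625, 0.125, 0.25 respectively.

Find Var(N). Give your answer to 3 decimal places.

E[N] = (4)(0.625) + (6)(0.125) + (9)(0.25) = 5.5
E[N²] = (4)²(0.625) + (6)²(0.125) + (9)²(0.25) = 34.75
Var(N) = E[N²] − (E[N])² = 34.75 − (5.5)² = 4.5

4.500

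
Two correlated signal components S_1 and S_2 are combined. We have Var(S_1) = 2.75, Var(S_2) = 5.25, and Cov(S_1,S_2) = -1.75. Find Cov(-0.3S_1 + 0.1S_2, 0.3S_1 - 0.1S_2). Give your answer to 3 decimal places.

-0.405

Cov(-0.3S_1 + 0.1S_2, 0.3S_1 - 0.1S_2) = (-0.3)(0.3)Var(S_1) + (0.1)(-0.1)Var(S_2) + [(-0.3)(-0.1) + (0.1)(0.3)]Cov(S_1,S_2)
= -0.09·2.75 + -0.01·5.25 + 0.06·-1.75 = -0.405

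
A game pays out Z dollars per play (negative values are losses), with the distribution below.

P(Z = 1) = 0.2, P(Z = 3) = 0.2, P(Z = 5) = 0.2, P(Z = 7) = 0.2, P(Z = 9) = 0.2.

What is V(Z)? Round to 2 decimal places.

E[Z] = (1)(0.2) + (3)(0.2) + (5)(0.2) + (7)(0.2) + (9)(0.2) = 5
E[Z²] = (1)²(0.2) + (3)²(0.2) + (5)²(0.2) + (7)²(0.2) + (9)²(0.2) = 33
V(Z) = E[Z²] − (E[Z])² = 33 − (5)² = 8

8.00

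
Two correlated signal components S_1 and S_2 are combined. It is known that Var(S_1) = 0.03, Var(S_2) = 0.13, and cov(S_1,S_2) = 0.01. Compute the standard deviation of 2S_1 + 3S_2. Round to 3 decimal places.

1.187

Var(2S_1 + 3S_2) = (2)²·Var(S_1) + (3)²·Var(S_2) + 2·(2)·(3)·cov(S_1,S_2)
= 4·0.03 + 9·0.13 + 12·0.01 = 1.41
SD(2S_1 + 3S_2) = √1.41 ≈ 1.187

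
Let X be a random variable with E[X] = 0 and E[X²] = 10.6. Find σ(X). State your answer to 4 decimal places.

3.2558

Var(X) = 10.6 − (0)² = 10.6
σ(X) = √10.6 ≈ 3.2558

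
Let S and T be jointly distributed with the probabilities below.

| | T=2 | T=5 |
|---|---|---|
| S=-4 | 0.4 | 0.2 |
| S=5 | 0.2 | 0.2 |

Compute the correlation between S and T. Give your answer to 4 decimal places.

0.1667

E[S] = -0.4,  E[T] = 3.2
E[ST] = -0.2
Cov(S,T) = E[ST] − E[S]E[T] = -0.2 − (-0.4)(3.2) = 1.08
Var(S) = 19.44,  Var(T) = 2.16
ρ = 1.08 / √(19.44·2.16) ≈ 0.1667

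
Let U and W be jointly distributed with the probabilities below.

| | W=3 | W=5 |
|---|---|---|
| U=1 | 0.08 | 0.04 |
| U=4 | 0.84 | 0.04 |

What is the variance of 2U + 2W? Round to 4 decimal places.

E[U] = 3.64,  E[W] = 3.16,  E[UW] = 11.32
V(U) = 14.2 − (3.64)² = 0.9504;  V(W) = 10.28 − (3.16)² = 0.2944
cov(U,W) = 11.32 − (3.64)(3.16) = -0.1824
V(2U + 2W) = (2)²·0.9504 + (2)²·0.2944 + 2·(2)·(2)·-0.1824 = 3.52

3.5200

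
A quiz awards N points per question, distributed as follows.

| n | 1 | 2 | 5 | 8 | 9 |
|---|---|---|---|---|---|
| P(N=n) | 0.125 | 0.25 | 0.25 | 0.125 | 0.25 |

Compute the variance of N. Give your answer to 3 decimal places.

9.359

E[N] = (1)(0.125) + (2)(0.25) + (5)(0.25) + (8)(0.125) + (9)(0.25) = 5.125
E[N²] = (1)²(0.125) + (2)²(0.25) + (5)²(0.25) + (8)²(0.125) + (9)²(0.25) = 35.625
var(N) = E[N²] − (E[N])² = 35.625 − (5.125)² = 9.359375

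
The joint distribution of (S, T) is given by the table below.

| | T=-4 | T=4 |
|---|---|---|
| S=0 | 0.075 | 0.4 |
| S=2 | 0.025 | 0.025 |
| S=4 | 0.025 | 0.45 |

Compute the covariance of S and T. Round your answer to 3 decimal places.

E[S] = 2,  E[T] = 3
E[ST] = 6.8
cov(S,T) = E[ST] − E[S]E[T] = 6.8 − (2)(3) = 0.8

0.800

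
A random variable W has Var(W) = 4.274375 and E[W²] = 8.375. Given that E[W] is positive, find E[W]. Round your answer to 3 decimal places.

(E[W])² = E[W²] − Var(W) = 8.375 − 4.274375 = 4.100625
E[W] = √4.100625 = 2.025

2.025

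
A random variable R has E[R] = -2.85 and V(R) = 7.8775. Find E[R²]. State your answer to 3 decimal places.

E[R²] = V(R) + (E[R])² = 7.8775 + (-2.85)² = 16

16.000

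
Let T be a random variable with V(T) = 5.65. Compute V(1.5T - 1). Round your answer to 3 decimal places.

V(1.5T - 1) = (1.5)²·V(T) = 2.25·5.65 = 12.7125

12.713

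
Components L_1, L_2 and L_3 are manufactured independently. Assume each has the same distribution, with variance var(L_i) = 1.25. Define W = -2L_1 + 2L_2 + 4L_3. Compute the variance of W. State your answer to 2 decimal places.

30.00

By independence, var(W) = (-2)²var(L_1) + (2)²var(L_2) + (4)²var(L_3)
= (-2)²·1.25 + (2)²·1.25 + (4)²·1.25 = 30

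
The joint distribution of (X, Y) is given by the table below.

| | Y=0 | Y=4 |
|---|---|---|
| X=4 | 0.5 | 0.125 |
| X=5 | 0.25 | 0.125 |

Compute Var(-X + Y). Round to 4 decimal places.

2.9844

E[X] = 4.375,  E[Y] = 1,  E[XY] = 4.5
Var(X) = 19.375 − (4.375)² = 0.234375;  Var(Y) = 4 − (1)² = 3
cov(X,Y) = 4.5 − (4.375)(1) = 0.125
Var(-X + Y) = (-1)²·0.234375 + (1)²·3 + 2·(-1)·(1)·0.125 = 2.984375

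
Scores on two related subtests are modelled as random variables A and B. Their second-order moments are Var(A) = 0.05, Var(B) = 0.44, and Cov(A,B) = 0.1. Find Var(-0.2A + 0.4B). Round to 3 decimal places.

Var(-0.2A + 0.4B) = (-0.2)²·Var(A) + (0.4)²·Var(B) + 2·(-0.2)·(0.4)·Cov(A,B)
= 0.04·0.05 + 0.16·0.44 + -0.16·0.1 = 0.0564

0.056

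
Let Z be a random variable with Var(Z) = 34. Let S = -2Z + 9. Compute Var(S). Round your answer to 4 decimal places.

Var(-2Z + 9) = (-2)²·Var(Z) = 4·34 = 136

136.0000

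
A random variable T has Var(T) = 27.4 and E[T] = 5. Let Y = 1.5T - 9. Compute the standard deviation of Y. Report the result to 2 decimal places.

7.85

Var(1.5T - 9) = (1.5)²·27.4 = 61.65
sd(Y) = √61.65 ≈ 7.85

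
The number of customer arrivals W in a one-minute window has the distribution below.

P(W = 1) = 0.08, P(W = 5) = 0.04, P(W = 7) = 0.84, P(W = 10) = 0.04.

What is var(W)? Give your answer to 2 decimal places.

3.21

E[W] = (1)(0.08) + (5)(0.04) + (7)(0.84) + (10)(0.04) = 6.56
E[W²] = (1)²(0.08) + (5)²(0.04) + (7)²(0.84) + (10)²(0.04) = 46.24
var(W) = E[W²] − (E[W])² = 46.24 − (6.56)² = 3.2064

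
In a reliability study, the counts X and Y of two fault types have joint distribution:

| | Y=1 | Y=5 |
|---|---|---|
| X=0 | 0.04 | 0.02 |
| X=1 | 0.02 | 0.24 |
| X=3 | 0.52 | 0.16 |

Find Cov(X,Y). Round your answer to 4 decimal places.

-0.9840

E[X] = 2.3,  E[Y] = 2.68
E[XY] = 5.18
Cov(X,Y) = E[XY] − E[X]E[Y] = 5.18 − (2.3)(2.68) = -0.984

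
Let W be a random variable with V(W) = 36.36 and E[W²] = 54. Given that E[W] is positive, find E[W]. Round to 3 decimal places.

(E[W])² = E[W²] − V(W) = 54 − 36.36 = 17.64
E[W] = √17.64 = 4.2

4.200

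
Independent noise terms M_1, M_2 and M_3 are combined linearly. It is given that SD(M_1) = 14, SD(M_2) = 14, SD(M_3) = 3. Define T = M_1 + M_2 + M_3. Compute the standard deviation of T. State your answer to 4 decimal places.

20.0250

Var(M_1) = 196, Var(M_2) = 196, Var(M_3) = 9
By independence, Var(T) = (1)²Var(M_1) + (1)²Var(M_2) + (1)²Var(M_3)
= (1)²·196 + (1)²·196 + (1)²·9 = 401
SD(T) = √401 ≈ 20.0250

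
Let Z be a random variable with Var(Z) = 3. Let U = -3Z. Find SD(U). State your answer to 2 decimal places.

Var(-3Z) = (-3)²·3 = 27
SD(U) = √27 ≈ 5.20

5.20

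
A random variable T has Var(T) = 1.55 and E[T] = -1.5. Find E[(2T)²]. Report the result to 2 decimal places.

E[2T] = 2·-1.5 = -3
Var(2T) = (2)²·1.55 = 6.2
E[(2T)²] = Var((2T)) + (E[(2T)])² = 6.2 + (-3)² = 15.2

15.20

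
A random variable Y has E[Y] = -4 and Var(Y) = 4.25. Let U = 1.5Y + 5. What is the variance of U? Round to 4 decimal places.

Var(1.5Y + 5) = (1.5)²·Var(Y) = 2.25·4.25 = 9.5625

9.5625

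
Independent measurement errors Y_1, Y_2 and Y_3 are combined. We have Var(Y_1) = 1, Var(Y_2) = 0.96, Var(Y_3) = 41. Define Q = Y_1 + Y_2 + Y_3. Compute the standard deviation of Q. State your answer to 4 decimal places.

6.5544

By independence, Var(Q) = (1)²Var(Y_1) + (1)²Var(Y_2) + (1)²Var(Y_3)
= (1)²·1 + (1)²·0.96 + (1)²·41 = 42.96
SD(Q) = √42.96 ≈ 6.5544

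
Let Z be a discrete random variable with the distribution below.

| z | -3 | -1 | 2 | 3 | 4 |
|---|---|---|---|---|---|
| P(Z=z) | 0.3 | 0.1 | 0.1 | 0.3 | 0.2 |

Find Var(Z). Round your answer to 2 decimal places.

8.29

E[Z] = (-3)(0.3) + (-1)(0.1) + (2)(0.1) + (3)(0.3) + (4)(0.2) = 0.9
E[Z²] = (-3)²(0.3) + (-1)²(0.1) + (2)²(0.1) + (3)²(0.3) + (4)²(0.2) = 9.1
Var(Z) = E[Z²] − (E[Z])² = 9.1 − (0.9)² = 8.29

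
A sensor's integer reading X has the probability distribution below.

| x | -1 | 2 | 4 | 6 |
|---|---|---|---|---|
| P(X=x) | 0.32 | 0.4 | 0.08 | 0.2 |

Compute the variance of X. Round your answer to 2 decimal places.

E[X] = (-1)(0.32) + (2)(0.4) + (4)(0.08) + (6)(0.2) = 2
E[X²] = (-1)²(0.32) + (2)²(0.4) + (4)²(0.08) + (6)²(0.2) = 10.4
Var(X) = E[X²] − (E[X])² = 10.4 − (2)² = 6.4

6.40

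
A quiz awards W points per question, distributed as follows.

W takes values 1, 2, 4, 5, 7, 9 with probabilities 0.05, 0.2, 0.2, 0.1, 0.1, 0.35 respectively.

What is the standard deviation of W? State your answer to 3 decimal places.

2.905

E[W] = (1)(0.05) + (2)(0.2) + (4)(0.2) + (5)(0.1) + (7)(0.1) + (9)(0.35) = 5.6
E[W²] = (1)²(0.05) + (2)²(0.2) + (4)²(0.2) + (5)²(0.1) + (7)²(0.1) + (9)²(0.35) = 39.8
var(W) = E[W²] − (E[W])² = 39.8 − (5.6)² = 8.44
σ(W) = √8.44 ≈ 2.905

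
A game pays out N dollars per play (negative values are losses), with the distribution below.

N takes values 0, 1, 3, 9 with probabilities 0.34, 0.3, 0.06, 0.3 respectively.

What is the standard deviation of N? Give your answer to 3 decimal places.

3.877

E[N] = (0)(0.34) + (1)(0.3) + (3)(0.06) + (9)(0.3) = 3.18
E[N²] = (0)²(0.34) + (1)²(0.3) + (3)²(0.06) + (9)²(0.3) = 25.14
Var(N) = E[N²] − (E[N])² = 25.14 − (3.18)² = 15.0276
SD(N) = √15.0276 ≈ 3.877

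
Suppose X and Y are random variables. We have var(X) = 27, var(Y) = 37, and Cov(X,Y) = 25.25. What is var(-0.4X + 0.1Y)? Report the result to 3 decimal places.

2.670

var(-0.4X + 0.1Y) = (-0.4)²·var(X) + (0.1)²·var(Y) + 2·(-0.4)·(0.1)·Cov(X,Y)
= 0.16·27 + 0.01·37 + -0.08·25.25 = 2.67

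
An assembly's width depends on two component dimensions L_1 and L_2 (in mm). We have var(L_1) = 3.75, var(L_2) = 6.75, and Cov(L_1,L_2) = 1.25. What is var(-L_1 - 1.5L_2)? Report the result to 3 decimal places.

22.688

var(-L_1 - 1.5L_2) = (-1)²·var(L_1) + (-1.5)²·var(L_2) + 2·(-1)·(-1.5)·Cov(L_1,L_2)
= 1·3.75 + 2.25·6.75 + 3·1.25 = 22.6875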